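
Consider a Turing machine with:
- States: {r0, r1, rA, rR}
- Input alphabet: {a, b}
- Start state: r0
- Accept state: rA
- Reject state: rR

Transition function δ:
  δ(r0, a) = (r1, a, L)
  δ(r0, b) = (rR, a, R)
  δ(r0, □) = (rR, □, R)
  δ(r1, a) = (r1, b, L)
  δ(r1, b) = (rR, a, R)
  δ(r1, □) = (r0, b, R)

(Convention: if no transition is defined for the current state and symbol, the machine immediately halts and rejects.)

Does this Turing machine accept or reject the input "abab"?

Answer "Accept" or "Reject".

Execution trace:
Initial: [r0]abab
Step 1: δ(r0, a) = (r1, a, L) → [r1]□abab
Step 2: δ(r1, □) = (r0, b, R) → b[r0]abab
Step 3: δ(r0, a) = (r1, a, L) → [r1]babab
Step 4: δ(r1, b) = (rR, a, R) → a[rR]abab

The machine reaches the reject state rR and halts.

Answer: Reject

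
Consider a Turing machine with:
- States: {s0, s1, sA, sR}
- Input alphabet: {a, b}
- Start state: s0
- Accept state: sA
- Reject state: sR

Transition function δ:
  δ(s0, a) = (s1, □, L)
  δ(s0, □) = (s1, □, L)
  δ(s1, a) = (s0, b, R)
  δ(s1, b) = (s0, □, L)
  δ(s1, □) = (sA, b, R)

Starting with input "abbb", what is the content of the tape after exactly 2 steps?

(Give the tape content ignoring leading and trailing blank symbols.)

Execution trace:
Initial: [s0]abbb
Step 1: δ(s0, a) = (s1, □, L) → [s1]□□bbb
Step 2: δ(s1, □) = (sA, b, R) → b[sA]□bbb

The machine reaches the accept state sA and halts.

After 2 steps, the tape (ignoring leading/trailing blanks) is: b□bbb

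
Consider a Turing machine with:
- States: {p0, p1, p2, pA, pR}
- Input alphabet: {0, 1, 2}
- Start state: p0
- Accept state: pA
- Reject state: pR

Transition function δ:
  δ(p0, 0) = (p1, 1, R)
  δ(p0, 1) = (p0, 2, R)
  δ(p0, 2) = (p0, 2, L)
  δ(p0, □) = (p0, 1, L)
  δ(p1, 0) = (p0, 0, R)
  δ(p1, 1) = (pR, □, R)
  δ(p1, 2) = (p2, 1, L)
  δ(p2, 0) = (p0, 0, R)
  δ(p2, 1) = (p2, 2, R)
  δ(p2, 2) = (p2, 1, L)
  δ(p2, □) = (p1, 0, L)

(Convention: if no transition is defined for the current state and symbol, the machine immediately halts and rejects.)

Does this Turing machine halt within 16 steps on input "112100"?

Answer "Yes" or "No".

Execution trace:
Initial: [p0]112100
Step 1: δ(p0, 1) = (p0, 2, R) → 2[p0]12100
Step 2: δ(p0, 1) = (p0, 2, R) → 22[p0]2100
Step 3: δ(p0, 2) = (p0, 2, L) → 2[p0]22100
Step 4: δ(p0, 2) = (p0, 2, L) → [p0]222100
Step 5: δ(p0, 2) = (p0, 2, L) → [p0]□222100
Step 6: δ(p0, □) = (p0, 1, L) → [p0]□1222100
Step 7: δ(p0, □) = (p0, 1, L) → [p0]□11222100
Step 8: δ(p0, □) = (p0, 1, L) → [p0]□111222100
Step 9: δ(p0, □) = (p0, 1, L) → [p0]□1111222100
Step 10: δ(p0, □) = (p0, 1, L) → [p0]□11111222100
Step 11: δ(p0, □) = (p0, 1, L) → [p0]□111111222100
Step 12: δ(p0, □) = (p0, 1, L) → [p0]□1111111222100
Step 13: δ(p0, □) = (p0, 1, L) → [p0]□11111111222100
Step 14: δ(p0, □) = (p0, 1, L) → [p0]□111111111222100
Step 15: δ(p0, □) = (p0, 1, L) → [p0]□1111111111222100
Step 16: δ(p0, □) = (p0, 1, L) → [p0]□11111111111222100

The machine has not reached a halting state after 16 steps.
The machine did not halt within the 16-step bound.

Answer: No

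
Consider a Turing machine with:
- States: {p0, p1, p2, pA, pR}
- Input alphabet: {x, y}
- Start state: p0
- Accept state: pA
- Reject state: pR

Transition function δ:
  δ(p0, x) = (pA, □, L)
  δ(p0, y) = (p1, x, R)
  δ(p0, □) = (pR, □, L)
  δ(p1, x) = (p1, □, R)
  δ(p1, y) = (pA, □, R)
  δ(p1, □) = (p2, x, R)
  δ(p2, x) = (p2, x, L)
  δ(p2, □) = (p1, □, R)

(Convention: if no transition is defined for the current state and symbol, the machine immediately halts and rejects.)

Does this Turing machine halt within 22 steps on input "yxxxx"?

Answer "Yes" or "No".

Execution trace:
Initial: [p0]yxxxx
Step 1: δ(p0, y) = (p1, x, R) → x[p1]xxxx
Step 2: δ(p1, x) = (p1, □, R) → x□[p1]xxx
Step 3: δ(p1, x) = (p1, □, R) → x□□[p1]xx
Step 4: δ(p1, x) = (p1, □, R) → x□□□[p1]x
Step 5: δ(p1, x) = (p1, □, R) → x□□□□[p1]□
Step 6: δ(p1, □) = (p2, x, R) → x□□□□x[p2]□
Step 7: δ(p2, □) = (p1, □, R) → x□□□□x□[p1]□
Step 8: δ(p1, □) = (p2, x, R) → x□□□□x□x[p2]□
Step 9: δ(p2, □) = (p1, □, R) → x□□□□x□x□[p1]□
Step 10: δ(p1, □) = (p2, x, R) → x□□□□x□x□x[p2]□
Step 11: δ(p2, □) = (p1, □, R) → x□□□□x□x□x□[p1]□
Step 12: δ(p1, □) = (p2, x, R) → x□□□□x□x□x□x[p2]□
Step 13: δ(p2, □) = (p1, □, R) → x□□□□x□x□x□x□[p1]□
Step 14: δ(p1, □) = (p2, x, R) → x□□□□x□x□x□x□x[p2]□
Step 15: δ(p2, □) = (p1, □, R) → x□□□□x□x□x□x□x□[p1]□
Step 16: δ(p1, □) = (p2, x, R) → x□□□□x□x□x□x□x□x[p2]□
Step 17: δ(p2, □) = (p1, □, R) → x□□□□x□x□x□x□x□x□[p1]□
Step 18: δ(p1, □) = (p2, x, R) → x□□□□x□x□x□x□x□x□x[p2]□
Step 19: δ(p2, □) = (p1, □, R) → x□□□□x□x□x□x□x□x□x□[p1]□
Step 20: δ(p1, □) = (p2, x, R) → x□□□□x□x□x□x□x□x□x□x[p2]□
Step 21: δ(p2, □) = (p1, □, R) → x□□□□x□x□x□x□x□x□x□x□[p1]□
Step 22: δ(p1, □) = (p2, x, R) → x□□□□x□x□x□x□x□x□x□x□x[p2]□

The machine has not reached a halting state after 22 steps.
The machine did not halt within the 22-step bound.

Answer: No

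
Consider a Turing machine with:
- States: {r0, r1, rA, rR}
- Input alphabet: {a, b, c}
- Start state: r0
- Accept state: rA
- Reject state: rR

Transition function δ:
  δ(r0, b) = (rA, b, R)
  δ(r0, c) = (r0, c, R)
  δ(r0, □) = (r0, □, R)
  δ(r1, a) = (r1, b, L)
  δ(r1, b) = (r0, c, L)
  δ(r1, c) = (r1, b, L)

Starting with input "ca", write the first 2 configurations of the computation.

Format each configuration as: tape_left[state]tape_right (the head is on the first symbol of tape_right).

Transitions applied:
Step 1: δ(r0, c) = (r0, c, R)

The first 2 configurations are:
[r0]ca ⊢ c[r0]a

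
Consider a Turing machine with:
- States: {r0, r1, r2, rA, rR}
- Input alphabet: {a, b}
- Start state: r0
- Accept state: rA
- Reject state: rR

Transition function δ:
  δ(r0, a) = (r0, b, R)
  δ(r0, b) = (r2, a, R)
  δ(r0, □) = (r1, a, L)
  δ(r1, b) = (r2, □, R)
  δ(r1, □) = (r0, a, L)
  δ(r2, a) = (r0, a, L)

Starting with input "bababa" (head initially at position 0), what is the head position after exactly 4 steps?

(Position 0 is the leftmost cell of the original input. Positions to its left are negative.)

Execution trace (head position shown):
Step 0: [r0]bababa  (head at position 0)
Step 1: move right → a[r2]ababa  (head at position 1)
Step 2: move left → [r0]aababa  (head at position 0)
Step 3: move right → b[r0]ababa  (head at position 1)
Step 4: move right → bb[r0]baba  (head at position 2)

After 4 steps, the head is at position 2.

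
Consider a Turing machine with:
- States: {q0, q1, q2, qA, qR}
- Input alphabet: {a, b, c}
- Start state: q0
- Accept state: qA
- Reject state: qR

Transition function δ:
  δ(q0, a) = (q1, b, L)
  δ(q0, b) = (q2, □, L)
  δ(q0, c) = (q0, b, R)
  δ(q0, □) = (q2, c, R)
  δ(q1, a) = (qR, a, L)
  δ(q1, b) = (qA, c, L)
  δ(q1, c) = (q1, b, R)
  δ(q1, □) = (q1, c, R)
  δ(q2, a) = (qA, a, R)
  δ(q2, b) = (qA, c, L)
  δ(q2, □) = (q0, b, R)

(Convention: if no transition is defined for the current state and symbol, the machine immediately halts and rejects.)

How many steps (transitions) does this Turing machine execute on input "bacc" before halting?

Execution trace:
Initial: [q0]bacc
Step 1: δ(q0, b) = (q2, □, L) → [q2]□□acc
Step 2: δ(q2, □) = (q0, b, R) → b[q0]□acc
Step 3: δ(q0, □) = (q2, c, R) → bc[q2]acc
Step 4: δ(q2, a) = (qA, a, R) → bca[qA]cc

The machine reaches the accept state qA and halts.

The machine executed 4 steps before halting.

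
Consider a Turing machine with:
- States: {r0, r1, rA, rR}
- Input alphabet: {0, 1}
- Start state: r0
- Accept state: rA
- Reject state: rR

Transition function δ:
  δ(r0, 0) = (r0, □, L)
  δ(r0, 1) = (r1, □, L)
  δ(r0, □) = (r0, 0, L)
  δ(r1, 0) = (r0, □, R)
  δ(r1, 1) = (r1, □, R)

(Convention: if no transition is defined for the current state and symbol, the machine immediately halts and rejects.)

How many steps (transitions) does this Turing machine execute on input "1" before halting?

Execution trace:
Initial: [r0]1
Step 1: δ(r0, 1) = (r1, □, L) → [r1]□□

No transition is defined for δ(r1, □). By convention the machine halts and rejects.

The machine executed 1 step before halting.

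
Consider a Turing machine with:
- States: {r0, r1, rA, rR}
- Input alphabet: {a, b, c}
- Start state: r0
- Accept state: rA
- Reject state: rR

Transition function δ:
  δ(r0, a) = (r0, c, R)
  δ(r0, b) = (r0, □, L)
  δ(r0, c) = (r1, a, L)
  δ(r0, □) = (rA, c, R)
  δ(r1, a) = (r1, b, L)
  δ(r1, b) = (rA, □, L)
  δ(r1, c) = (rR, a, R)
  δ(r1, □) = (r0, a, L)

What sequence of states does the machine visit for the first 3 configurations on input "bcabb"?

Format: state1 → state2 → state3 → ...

Execution trace:
Initial: [r0]bcabb
Step 1: δ(r0, b) = (r0, □, L) → [r0]□□cabb
Step 2: δ(r0, □) = (rA, c, R) → c[rA]□cabb

The machine reaches the accept state rA and halts.

State sequence: r0 → r0 → rA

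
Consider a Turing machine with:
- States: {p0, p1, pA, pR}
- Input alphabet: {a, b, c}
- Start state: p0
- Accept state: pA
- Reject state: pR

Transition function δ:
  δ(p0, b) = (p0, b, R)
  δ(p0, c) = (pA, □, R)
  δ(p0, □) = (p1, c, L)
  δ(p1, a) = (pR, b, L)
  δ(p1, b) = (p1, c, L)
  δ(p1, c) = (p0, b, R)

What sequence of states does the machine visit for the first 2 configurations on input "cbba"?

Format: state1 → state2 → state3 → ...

Execution trace:
Initial: [p0]cbba
Step 1: δ(p0, c) = (pA, □, R) → □[pA]bba

The machine reaches the accept state pA and halts.

State sequence: p0 → pA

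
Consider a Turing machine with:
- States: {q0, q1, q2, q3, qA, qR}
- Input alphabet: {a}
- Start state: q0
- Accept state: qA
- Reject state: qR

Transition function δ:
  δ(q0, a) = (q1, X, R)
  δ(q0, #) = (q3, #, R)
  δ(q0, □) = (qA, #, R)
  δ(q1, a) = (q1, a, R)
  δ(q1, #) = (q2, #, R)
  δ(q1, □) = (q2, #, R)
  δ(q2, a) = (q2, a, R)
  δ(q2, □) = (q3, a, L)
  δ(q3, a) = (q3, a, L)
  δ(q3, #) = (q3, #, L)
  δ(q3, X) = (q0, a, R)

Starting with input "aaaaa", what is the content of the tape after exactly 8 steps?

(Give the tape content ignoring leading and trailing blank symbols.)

Execution trace:
Initial: [q0]aaaaa
Step 1: δ(q0, a) = (q1, X, R) → X[q1]aaaa
Step 2: δ(q1, a) = (q1, a, R) → Xa[q1]aaa
Step 3: δ(q1, a) = (q1, a, R) → Xaa[q1]aa
Step 4: δ(q1, a) = (q1, a, R) → Xaaa[q1]a
Step 5: δ(q1, a) = (q1, a, R) → Xaaaa[q1]□
Step 6: δ(q1, □) = (q2, #, R) → Xaaaa#[q2]□
Step 7: δ(q2, □) = (q3, a, L) → Xaaaa[q3]#a
Step 8: δ(q3, #) = (q3, #, L) → Xaaa[q3]a#a

After 8 steps, the tape (ignoring leading/trailing blanks) is: Xaaaa#a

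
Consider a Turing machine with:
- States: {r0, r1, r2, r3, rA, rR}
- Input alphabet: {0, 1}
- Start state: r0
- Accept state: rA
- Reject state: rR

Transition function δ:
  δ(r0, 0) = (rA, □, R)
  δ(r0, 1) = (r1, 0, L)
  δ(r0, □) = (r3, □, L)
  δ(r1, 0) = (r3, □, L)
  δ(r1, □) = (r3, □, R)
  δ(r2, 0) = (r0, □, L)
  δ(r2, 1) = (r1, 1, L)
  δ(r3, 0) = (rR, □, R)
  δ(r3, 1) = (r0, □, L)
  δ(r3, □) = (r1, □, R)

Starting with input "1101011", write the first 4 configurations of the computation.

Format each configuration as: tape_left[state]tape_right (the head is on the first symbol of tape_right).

Transitions applied:
Step 1: δ(r0, 1) = (r1, 0, L)
Step 2: δ(r1, □) = (r3, □, R)
Step 3: δ(r3, 0) = (rR, □, R)

The first 4 configurations are:
[r0]1101011 ⊢ [r1]□0101011 ⊢ □[r3]0101011 ⊢ □□[rR]101011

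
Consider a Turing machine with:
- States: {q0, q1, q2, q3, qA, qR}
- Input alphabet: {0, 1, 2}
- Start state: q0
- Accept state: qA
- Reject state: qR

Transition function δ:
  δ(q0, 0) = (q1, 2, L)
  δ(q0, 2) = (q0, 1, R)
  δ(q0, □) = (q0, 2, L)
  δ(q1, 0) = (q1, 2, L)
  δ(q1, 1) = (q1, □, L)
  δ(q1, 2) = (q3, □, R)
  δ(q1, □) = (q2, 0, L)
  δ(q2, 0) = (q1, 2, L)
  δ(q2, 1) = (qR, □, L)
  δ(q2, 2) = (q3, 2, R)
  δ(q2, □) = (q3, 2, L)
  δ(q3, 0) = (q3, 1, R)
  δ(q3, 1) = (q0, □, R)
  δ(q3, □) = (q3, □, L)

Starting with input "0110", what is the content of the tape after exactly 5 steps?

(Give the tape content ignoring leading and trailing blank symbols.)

Execution trace:
Initial: [q0]0110
Step 1: δ(q0, 0) = (q1, 2, L) → [q1]□2110
Step 2: δ(q1, □) = (q2, 0, L) → [q2]□02110
Step 3: δ(q2, □) = (q3, 2, L) → [q3]□202110
Step 4: δ(q3, □) = (q3, □, L) → [q3]□□202110
Step 5: δ(q3, □) = (q3, □, L) → [q3]□□□202110

After 5 steps, the tape (ignoring leading/trailing blanks) is: 202110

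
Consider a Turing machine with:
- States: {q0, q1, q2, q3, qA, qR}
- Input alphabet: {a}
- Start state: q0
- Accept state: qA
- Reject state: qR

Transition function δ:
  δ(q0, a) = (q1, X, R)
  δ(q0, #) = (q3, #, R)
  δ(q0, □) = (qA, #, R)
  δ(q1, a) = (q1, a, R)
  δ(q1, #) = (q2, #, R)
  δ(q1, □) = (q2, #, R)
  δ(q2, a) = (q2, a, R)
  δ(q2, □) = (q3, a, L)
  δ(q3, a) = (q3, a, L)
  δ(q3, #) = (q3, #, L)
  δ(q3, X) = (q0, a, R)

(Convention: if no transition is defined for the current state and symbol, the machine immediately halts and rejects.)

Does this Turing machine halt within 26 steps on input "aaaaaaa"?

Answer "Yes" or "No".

Execution trace:
Initial: [q0]aaaaaaa
Step 1: δ(q0, a) = (q1, X, R) → X[q1]aaaaaa
Step 2: δ(q1, a) = (q1, a, R) → Xa[q1]aaaaa
Step 3: δ(q1, a) = (q1, a, R) → Xaa[q1]aaaa
Step 4: δ(q1, a) = (q1, a, R) → Xaaa[q1]aaa
Step 5: δ(q1, a) = (q1, a, R) → Xaaaa[q1]aa
Step 6: δ(q1, a) = (q1, a, R) → Xaaaaa[q1]a
Step 7: δ(q1, a) = (q1, a, R) → Xaaaaaa[q1]□
Step 8: δ(q1, □) = (q2, #, R) → Xaaaaaa#[q2]□
Step 9: δ(q2, □) = (q3, a, L) → Xaaaaaa[q3]#a
Step 10: δ(q3, #) = (q3, #, L) → Xaaaaa[q3]a#a
Step 11: δ(q3, a) = (q3, a, L) → Xaaaa[q3]aa#a
Step 12: δ(q3, a) = (q3, a, L) → Xaaa[q3]aaa#a
Step 13: δ(q3, a) = (q3, a, L) → Xaa[q3]aaaa#a
Step 14: δ(q3, a) = (q3, a, L) → Xa[q3]aaaaa#a
Step 15: δ(q3, a) = (q3, a, L) → X[q3]aaaaaa#a
Step 16: δ(q3, a) = (q3, a, L) → [q3]Xaaaaaa#a
Step 17: δ(q3, X) = (q0, a, R) → a[q0]aaaaaa#a
Step 18: δ(q0, a) = (q1, X, R) → aX[q1]aaaaa#a
Step 19: δ(q1, a) = (q1, a, R) → aXa[q1]aaaa#a
Step 20: δ(q1, a) = (q1, a, R) → aXaa[q1]aaa#a
Step 21: δ(q1, a) = (q1, a, R) → aXaaa[q1]aa#a
Step 22: δ(q1, a) = (q1, a, R) → aXaaaa[q1]a#a
Step 23: δ(q1, a) = (q1, a, R) → aXaaaaa[q1]#a
Step 24: δ(q1, #) = (q2, #, R) → aXaaaaa#[q2]a
Step 25: δ(q2, a) = (q2, a, R) → aXaaaaa#a[q2]□
Step 26: δ(q2, □) = (q3, a, L) → aXaaaaa#[q3]aa

The machine has not reached a halting state after 26 steps.
The machine did not halt within the 26-step bound.

Answer: No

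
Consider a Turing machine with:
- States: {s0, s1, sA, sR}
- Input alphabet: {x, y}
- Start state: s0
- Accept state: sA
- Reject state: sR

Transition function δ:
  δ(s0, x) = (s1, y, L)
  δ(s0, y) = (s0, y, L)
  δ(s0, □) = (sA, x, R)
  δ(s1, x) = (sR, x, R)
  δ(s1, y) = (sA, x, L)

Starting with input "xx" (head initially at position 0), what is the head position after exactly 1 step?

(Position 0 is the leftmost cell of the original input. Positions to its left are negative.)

Execution trace (head position shown):
Step 0: [s0]xx  (head at position 0)
Step 1: move left → [s1]□yx  (head at position -1)

After 1 step, the head is at position -1.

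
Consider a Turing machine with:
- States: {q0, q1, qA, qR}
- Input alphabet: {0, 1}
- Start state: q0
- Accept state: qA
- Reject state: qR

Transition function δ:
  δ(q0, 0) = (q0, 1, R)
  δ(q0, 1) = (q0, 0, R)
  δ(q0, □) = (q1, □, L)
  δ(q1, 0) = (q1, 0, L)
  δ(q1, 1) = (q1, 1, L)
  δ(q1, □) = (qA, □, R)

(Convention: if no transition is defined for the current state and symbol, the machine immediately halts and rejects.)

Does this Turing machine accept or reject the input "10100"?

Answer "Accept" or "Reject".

Execution trace:
Initial: [q0]10100
Step 1: δ(q0, 1) = (q0, 0, R) → 0[q0]0100
Step 2: δ(q0, 0) = (q0, 1, R) → 01[q0]100
Step 3: δ(q0, 1) = (q0, 0, R) → 010[q0]00
Step 4: δ(q0, 0) = (q0, 1, R) → 0101[q0]0
Step 5: δ(q0, 0) = (q0, 1, R) → 01011[q0]□
Step 6: δ(q0, □) = (q1, □, L) → 0101[q1]1□
Step 7: δ(q1, 1) = (q1, 1, L) → 010[q1]11□
Step 8: δ(q1, 1) = (q1, 1, L) → 01[q1]011□
Step 9: δ(q1, 0) = (q1, 0, L) → 0[q1]1011□
Step 10: δ(q1, 1) = (q1, 1, L) → [q1]01011□
Step 11: δ(q1, 0) = (q1, 0, L) → [q1]□01011□
Step 12: δ(q1, □) = (qA, □, R) → □[qA]01011□

The machine reaches the accept state qA and halts.

Answer: Accept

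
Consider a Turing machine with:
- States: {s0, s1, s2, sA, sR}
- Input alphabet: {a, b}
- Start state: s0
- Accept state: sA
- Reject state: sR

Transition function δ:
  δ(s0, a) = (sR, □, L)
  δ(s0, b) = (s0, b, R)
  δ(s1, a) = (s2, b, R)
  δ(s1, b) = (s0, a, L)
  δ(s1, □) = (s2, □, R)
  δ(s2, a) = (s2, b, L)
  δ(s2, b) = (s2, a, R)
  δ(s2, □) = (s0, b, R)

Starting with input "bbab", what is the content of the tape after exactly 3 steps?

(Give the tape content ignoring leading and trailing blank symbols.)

Execution trace:
Initial: [s0]bbab
Step 1: δ(s0, b) = (s0, b, R) → b[s0]bab
Step 2: δ(s0, b) = (s0, b, R) → bb[s0]ab
Step 3: δ(s0, a) = (sR, □, L) → b[sR]b□b

The machine reaches the reject state sR and halts.

After 3 steps, the tape (ignoring leading/trailing blanks) is: bb□b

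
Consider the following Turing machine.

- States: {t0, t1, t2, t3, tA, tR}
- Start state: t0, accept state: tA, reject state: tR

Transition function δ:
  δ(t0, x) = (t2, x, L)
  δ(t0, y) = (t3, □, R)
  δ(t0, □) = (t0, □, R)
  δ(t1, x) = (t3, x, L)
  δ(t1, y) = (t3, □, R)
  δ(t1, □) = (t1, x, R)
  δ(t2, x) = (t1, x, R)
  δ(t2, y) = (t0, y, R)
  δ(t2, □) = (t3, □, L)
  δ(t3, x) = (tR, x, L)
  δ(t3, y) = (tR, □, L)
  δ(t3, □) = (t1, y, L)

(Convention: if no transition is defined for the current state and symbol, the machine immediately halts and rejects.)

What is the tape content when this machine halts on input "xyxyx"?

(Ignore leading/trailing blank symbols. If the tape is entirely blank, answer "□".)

Execution trace:
Initial: [t0]xyxyx
Step 1: δ(t0, x) = (t2, x, L) → [t2]□xyxyx
Step 2: δ(t2, □) = (t3, □, L) → [t3]□□xyxyx
Step 3: δ(t3, □) = (t1, y, L) → [t1]□y□xyxyx
Step 4: δ(t1, □) = (t1, x, R) → x[t1]y□xyxyx
Step 5: δ(t1, y) = (t3, □, R) → x□[t3]□xyxyx
Step 6: δ(t3, □) = (t1, y, L) → x[t1]□yxyxyx
Step 7: δ(t1, □) = (t1, x, R) → xx[t1]yxyxyx
Step 8: δ(t1, y) = (t3, □, R) → xx□[t3]xyxyx
Step 9: δ(t3, x) = (tR, x, L) → xx[tR]□xyxyx

The machine reaches the reject state tR and halts.

Final tape (ignoring leading/trailing blanks): xx□xyxyx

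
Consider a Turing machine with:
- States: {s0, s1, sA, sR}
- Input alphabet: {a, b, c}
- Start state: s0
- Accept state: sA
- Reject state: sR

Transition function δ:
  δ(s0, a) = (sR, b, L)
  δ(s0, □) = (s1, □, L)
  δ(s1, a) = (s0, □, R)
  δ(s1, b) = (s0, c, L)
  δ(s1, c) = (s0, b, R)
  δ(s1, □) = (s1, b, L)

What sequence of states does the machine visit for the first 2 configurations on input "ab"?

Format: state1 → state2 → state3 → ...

Execution trace:
Initial: [s0]ab
Step 1: δ(s0, a) = (sR, b, L) → [sR]□bb

The machine reaches the reject state sR and halts.

State sequence: s0 → sR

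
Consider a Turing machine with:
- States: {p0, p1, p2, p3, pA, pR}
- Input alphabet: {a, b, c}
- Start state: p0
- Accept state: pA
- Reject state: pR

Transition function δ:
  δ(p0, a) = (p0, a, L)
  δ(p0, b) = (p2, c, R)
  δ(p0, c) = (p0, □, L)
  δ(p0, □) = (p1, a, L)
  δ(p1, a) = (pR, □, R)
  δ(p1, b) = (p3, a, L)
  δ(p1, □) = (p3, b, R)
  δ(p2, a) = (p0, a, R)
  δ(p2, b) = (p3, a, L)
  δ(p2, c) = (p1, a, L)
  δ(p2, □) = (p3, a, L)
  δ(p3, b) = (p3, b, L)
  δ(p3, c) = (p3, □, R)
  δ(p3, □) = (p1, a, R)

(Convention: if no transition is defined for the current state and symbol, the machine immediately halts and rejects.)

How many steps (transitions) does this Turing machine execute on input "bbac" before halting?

Execution trace:
Initial: [p0]bbac
Step 1: δ(p0, b) = (p2, c, R) → c[p2]bac
Step 2: δ(p2, b) = (p3, a, L) → [p3]caac
Step 3: δ(p3, c) = (p3, □, R) → □[p3]aac

No transition is defined for δ(p3, a). By convention the machine halts and rejects.

The machine executed 3 steps before halting.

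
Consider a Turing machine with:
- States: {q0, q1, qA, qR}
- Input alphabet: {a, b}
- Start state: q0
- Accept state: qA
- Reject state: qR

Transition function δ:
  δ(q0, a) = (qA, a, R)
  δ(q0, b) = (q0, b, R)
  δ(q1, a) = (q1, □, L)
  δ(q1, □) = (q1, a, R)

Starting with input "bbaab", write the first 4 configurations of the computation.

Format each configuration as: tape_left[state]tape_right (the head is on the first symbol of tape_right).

Transitions applied:
Step 1: δ(q0, b) = (q0, b, R)
Step 2: δ(q0, b) = (q0, b, R)
Step 3: δ(q0, a) = (qA, a, R)

The first 4 configurations are:
[q0]bbaab ⊢ b[q0]baab ⊢ bb[q0]aab ⊢ bba[qA]ab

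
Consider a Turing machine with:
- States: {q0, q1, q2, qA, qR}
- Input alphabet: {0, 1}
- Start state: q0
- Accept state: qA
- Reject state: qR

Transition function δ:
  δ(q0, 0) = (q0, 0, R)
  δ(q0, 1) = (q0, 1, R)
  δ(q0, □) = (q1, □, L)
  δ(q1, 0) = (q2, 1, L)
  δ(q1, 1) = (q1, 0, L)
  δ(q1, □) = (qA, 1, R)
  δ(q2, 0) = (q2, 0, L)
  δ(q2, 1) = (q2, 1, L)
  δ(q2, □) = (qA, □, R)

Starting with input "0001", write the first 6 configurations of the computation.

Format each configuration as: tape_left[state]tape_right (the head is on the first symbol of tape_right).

Transitions applied:
Step 1: δ(q0, 0) = (q0, 0, R)
Step 2: δ(q0, 0) = (q0, 0, R)
Step 3: δ(q0, 0) = (q0, 0, R)
Step 4: δ(q0, 1) = (q0, 1, R)
Step 5: δ(q0, □) = (q1, □, L)

The first 6 configurations are:
[q0]0001 ⊢ 0[q0]001 ⊢ 00[q0]01 ⊢ 000[q0]1 ⊢ 0001[q0]□ ⊢ 000[q1]1□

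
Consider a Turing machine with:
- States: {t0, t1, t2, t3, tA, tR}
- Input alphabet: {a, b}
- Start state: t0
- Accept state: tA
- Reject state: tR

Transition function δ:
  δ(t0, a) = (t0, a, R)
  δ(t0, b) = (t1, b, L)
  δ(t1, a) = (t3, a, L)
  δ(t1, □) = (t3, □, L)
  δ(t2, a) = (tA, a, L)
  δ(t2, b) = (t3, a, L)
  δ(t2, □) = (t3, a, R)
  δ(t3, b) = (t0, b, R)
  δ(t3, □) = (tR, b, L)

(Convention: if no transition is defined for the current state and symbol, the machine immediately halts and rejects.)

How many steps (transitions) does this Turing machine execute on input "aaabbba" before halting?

Execution trace:
Initial: [t0]aaabbba
Step 1: δ(t0, a) = (t0, a, R) → a[t0]aabbba
Step 2: δ(t0, a) = (t0, a, R) → aa[t0]abbba
Step 3: δ(t0, a) = (t0, a, R) → aaa[t0]bbba
Step 4: δ(t0, b) = (t1, b, L) → aa[t1]abbba
Step 5: δ(t1, a) = (t3, a, L) → a[t3]aabbba

No transition is defined for δ(t3, a). By convention the machine halts and rejects.

The machine executed 5 steps before halting.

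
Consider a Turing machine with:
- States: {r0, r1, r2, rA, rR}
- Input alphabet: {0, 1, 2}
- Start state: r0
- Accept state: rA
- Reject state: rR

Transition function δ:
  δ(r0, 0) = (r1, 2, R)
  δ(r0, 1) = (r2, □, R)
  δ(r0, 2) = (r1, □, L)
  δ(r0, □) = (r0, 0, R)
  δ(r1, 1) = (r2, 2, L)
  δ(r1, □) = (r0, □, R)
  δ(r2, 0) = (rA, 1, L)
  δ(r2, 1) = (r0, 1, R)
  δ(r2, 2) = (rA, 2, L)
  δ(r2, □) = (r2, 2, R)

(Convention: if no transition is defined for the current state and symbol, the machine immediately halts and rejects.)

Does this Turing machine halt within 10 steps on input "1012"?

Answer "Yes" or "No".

Execution trace:
Initial: [r0]1012
Step 1: δ(r0, 1) = (r2, □, R) → □[r2]012
Step 2: δ(r2, 0) = (rA, 1, L) → [rA]□112

The machine reaches the accept state rA and halts.
The machine halted after 2 steps (within the 10-step bound).

Answer: Yes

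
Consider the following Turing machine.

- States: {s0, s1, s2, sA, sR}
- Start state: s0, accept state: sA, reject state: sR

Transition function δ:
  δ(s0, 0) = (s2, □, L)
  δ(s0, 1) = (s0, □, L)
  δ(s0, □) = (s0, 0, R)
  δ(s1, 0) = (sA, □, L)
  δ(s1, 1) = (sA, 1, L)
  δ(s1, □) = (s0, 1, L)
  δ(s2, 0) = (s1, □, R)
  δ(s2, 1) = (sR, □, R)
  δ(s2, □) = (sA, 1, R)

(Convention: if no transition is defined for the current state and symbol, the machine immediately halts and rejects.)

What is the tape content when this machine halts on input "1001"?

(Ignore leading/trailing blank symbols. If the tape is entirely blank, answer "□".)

Execution trace:
Initial: [s0]1001
Step 1: δ(s0, 1) = (s0, □, L) → [s0]□□001
Step 2: δ(s0, □) = (s0, 0, R) → 0[s0]□001
Step 3: δ(s0, □) = (s0, 0, R) → 00[s0]001
Step 4: δ(s0, 0) = (s2, □, L) → 0[s2]0□01
Step 5: δ(s2, 0) = (s1, □, R) → 0□[s1]□01
Step 6: δ(s1, □) = (s0, 1, L) → 0[s0]□101
Step 7: δ(s0, □) = (s0, 0, R) → 00[s0]101
Step 8: δ(s0, 1) = (s0, □, L) → 0[s0]0□01
Step 9: δ(s0, 0) = (s2, □, L) → [s2]0□□01
Step 10: δ(s2, 0) = (s1, □, R) → □[s1]□□01
Step 11: δ(s1, □) = (s0, 1, L) → [s0]□1□01
Step 12: δ(s0, □) = (s0, 0, R) → 0[s0]1□01
Step 13: δ(s0, 1) = (s0, □, L) → [s0]0□□01
Step 14: δ(s0, 0) = (s2, □, L) → [s2]□□□□01
Step 15: δ(s2, □) = (sA, 1, R) → 1[sA]□□□01

The machine reaches the accept state sA and halts.

Final tape (ignoring leading/trailing blanks): 1□□□01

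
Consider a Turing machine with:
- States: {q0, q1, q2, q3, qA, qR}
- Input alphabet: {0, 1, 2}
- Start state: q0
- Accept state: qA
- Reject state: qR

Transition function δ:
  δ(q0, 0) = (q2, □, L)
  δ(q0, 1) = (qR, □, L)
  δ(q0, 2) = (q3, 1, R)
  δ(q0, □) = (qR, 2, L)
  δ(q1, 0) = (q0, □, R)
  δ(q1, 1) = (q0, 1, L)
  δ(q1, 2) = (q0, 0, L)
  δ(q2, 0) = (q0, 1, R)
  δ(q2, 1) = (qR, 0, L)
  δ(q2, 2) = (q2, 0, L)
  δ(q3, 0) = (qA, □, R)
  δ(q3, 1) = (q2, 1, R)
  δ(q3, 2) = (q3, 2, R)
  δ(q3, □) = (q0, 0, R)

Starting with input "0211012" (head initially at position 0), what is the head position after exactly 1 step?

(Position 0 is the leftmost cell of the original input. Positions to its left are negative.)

Execution trace (head position shown):
Step 0: [q0]0211012  (head at position 0)
Step 1: move left → [q2]□□211012  (head at position -1)

After 1 step, the head is at position -1.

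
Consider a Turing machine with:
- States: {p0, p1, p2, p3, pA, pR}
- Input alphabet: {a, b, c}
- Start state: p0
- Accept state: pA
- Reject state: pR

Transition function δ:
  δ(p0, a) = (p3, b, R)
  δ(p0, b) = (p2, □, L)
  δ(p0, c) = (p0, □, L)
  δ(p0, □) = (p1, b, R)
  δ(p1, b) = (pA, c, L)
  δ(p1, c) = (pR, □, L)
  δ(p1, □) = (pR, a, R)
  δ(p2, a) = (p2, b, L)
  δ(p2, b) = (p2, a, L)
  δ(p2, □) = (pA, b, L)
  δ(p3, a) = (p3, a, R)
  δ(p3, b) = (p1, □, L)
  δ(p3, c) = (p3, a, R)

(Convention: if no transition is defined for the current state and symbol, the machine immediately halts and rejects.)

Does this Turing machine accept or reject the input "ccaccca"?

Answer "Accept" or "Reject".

Execution trace:
Initial: [p0]ccaccca
Step 1: δ(p0, c) = (p0, □, L) → [p0]□□caccca
Step 2: δ(p0, □) = (p1, b, R) → b[p1]□caccca
Step 3: δ(p1, □) = (pR, a, R) → ba[pR]caccca

The machine reaches the reject state pR and halts.

Answer: Reject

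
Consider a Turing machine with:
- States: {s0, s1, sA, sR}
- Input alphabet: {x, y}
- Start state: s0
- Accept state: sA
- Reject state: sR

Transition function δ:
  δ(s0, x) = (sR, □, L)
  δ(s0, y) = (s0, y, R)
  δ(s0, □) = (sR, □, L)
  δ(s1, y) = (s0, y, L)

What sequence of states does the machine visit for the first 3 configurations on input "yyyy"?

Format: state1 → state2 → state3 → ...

Execution trace:
Initial: [s0]yyyy
Step 1: δ(s0, y) = (s0, y, R) → y[s0]yyy
Step 2: δ(s0, y) = (s0, y, R) → yy[s0]yy

State sequence: s0 → s0 → s0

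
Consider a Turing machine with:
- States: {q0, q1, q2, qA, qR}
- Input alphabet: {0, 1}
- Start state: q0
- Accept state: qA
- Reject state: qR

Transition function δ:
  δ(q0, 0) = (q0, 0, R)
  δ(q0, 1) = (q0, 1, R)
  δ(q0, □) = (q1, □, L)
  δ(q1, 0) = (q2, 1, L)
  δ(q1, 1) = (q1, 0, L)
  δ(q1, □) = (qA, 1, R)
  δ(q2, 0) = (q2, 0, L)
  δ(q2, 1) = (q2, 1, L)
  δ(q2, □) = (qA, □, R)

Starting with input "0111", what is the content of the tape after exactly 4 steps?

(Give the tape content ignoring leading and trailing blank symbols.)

Execution trace:
Initial: [q0]0111
Step 1: δ(q0, 0) = (q0, 0, R) → 0[q0]111
Step 2: δ(q0, 1) = (q0, 1, R) → 01[q0]11
Step 3: δ(q0, 1) = (q0, 1, R) → 011[q0]1
Step 4: δ(q0, 1) = (q0, 1, R) → 0111[q0]□

After 4 steps, the tape (ignoring leading/trailing blanks) is: 0111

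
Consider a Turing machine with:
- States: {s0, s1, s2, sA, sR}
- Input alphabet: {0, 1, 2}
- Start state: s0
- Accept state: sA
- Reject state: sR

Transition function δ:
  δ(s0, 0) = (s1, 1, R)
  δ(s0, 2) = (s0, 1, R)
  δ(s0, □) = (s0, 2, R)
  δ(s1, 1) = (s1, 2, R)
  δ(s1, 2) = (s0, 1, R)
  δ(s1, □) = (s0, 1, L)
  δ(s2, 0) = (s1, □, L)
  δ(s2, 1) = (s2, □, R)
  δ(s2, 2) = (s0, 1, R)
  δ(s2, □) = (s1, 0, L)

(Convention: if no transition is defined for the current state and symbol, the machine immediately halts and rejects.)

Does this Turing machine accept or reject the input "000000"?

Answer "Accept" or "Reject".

Execution trace:
Initial: [s0]000000
Step 1: δ(s0, 0) = (s1, 1, R) → 1[s1]00000

No transition is defined for δ(s1, 0). By convention the machine halts and rejects.

Answer: Reject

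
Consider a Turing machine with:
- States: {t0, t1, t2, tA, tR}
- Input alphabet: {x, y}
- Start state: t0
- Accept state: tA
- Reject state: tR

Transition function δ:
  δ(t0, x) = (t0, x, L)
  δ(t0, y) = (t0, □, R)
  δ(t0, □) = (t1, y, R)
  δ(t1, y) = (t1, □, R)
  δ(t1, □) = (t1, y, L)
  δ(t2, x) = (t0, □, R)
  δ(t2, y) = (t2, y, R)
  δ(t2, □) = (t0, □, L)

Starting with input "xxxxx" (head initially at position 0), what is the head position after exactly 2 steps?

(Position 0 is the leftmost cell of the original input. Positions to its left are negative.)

Execution trace (head position shown):
Step 0: [t0]xxxxx  (head at position 0)
Step 1: move left → [t0]□xxxxx  (head at position -1)
Step 2: move right → y[t1]xxxxx  (head at position 0)

After 2 steps, the head is at position 0.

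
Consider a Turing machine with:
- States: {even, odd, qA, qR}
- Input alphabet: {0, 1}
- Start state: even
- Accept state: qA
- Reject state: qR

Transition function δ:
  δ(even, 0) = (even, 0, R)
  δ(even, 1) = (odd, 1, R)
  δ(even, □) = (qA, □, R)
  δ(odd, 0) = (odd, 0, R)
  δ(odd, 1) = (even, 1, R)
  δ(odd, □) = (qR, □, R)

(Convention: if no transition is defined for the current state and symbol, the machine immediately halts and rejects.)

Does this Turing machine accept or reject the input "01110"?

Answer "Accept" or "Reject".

Execution trace:
Initial: [even]01110
Step 1: δ(even, 0) = (even, 0, R) → 0[even]1110
Step 2: δ(even, 1) = (odd, 1, R) → 01[odd]110
Step 3: δ(odd, 1) = (even, 1, R) → 011[even]10
Step 4: δ(even, 1) = (odd, 1, R) → 0111[odd]0
Step 5: δ(odd, 0) = (odd, 0, R) → 01110[odd]□
Step 6: δ(odd, □) = (qR, □, R) → 01110□[qR]□

The machine reaches the reject state qR and halts.

Answer: Reject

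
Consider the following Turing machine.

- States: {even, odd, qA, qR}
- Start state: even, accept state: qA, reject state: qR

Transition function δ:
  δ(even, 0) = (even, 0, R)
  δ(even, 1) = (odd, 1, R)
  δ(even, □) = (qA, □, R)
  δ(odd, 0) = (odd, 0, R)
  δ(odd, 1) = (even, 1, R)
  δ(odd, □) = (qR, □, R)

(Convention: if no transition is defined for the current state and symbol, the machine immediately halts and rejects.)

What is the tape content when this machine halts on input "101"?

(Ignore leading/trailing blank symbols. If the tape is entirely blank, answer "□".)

Execution trace:
Initial: [even]101
Step 1: δ(even, 1) = (odd, 1, R) → 1[odd]01
Step 2: δ(odd, 0) = (odd, 0, R) → 10[odd]1
Step 3: δ(odd, 1) = (even, 1, R) → 101[even]□
Step 4: δ(even, □) = (qA, □, R) → 101□[qA]□

The machine reaches the accept state qA and halts.

Final tape (ignoring leading/trailing blanks): 101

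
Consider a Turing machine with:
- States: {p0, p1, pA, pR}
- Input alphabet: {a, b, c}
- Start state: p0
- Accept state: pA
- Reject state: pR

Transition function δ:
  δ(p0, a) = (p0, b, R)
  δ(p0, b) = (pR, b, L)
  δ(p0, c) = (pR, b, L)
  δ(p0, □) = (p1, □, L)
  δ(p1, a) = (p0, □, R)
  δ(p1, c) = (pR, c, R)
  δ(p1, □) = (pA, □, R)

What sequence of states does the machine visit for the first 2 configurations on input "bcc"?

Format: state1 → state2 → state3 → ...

Execution trace:
Initial: [p0]bcc
Step 1: δ(p0, b) = (pR, b, L) → [pR]□bcc

The machine reaches the reject state pR and halts.

State sequence: p0 → pR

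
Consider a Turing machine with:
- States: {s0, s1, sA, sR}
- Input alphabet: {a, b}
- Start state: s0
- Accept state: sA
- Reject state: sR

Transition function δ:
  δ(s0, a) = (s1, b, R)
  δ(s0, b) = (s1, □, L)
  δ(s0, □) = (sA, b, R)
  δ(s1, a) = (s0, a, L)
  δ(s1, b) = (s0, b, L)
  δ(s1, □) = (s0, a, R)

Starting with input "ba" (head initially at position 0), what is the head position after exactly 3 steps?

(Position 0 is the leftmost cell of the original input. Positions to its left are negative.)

Execution trace (head position shown):
Step 0: [s0]ba  (head at position 0)
Step 1: move left → [s1]□□a  (head at position -1)
Step 2: move right → a[s0]□a  (head at position 0)
Step 3: move right → ab[sA]a  (head at position 1)

After 3 steps, the head is at position 1.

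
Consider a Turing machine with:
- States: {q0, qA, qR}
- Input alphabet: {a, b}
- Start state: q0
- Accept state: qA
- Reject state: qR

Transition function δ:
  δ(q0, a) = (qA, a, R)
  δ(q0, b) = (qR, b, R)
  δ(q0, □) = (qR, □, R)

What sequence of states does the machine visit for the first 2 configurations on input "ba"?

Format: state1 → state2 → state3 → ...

Execution trace:
Initial: [q0]ba
Step 1: δ(q0, b) = (qR, b, R) → b[qR]a

The machine reaches the reject state qR and halts.

State sequence: q0 → qR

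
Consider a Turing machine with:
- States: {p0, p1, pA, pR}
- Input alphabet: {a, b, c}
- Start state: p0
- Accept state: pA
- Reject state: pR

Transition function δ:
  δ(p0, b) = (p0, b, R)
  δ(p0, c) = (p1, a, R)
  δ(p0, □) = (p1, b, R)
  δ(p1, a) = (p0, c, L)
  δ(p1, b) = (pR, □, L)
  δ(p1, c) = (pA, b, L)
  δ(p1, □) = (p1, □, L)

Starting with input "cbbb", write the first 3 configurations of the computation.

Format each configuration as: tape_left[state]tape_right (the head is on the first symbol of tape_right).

Transitions applied:
Step 1: δ(p0, c) = (p1, a, R)
Step 2: δ(p1, b) = (pR, □, L)

The first 3 configurations are:
[p0]cbbb ⊢ a[p1]bbb ⊢ [pR]a□bb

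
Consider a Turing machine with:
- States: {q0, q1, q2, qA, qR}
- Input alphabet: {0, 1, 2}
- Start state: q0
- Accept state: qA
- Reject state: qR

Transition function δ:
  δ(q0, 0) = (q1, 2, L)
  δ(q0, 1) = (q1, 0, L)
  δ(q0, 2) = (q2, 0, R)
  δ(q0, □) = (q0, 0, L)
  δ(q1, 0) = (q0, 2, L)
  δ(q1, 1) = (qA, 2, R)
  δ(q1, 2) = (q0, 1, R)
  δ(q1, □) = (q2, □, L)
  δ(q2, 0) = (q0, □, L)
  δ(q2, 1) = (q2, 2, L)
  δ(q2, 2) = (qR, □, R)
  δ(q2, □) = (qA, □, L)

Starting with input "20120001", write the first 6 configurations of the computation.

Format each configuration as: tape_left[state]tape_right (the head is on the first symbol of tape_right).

Transitions applied:
Step 1: δ(q0, 2) = (q2, 0, R)
Step 2: δ(q2, 0) = (q0, □, L)
Step 3: δ(q0, 0) = (q1, 2, L)
Step 4: δ(q1, □) = (q2, □, L)
Step 5: δ(q2, □) = (qA, □, L)

The first 6 configurations are:
[q0]20120001 ⊢ 0[q2]0120001 ⊢ [q0]0□120001 ⊢ [q1]□2□120001 ⊢ [q2]□□2□120001 ⊢ [qA]□□□2□120001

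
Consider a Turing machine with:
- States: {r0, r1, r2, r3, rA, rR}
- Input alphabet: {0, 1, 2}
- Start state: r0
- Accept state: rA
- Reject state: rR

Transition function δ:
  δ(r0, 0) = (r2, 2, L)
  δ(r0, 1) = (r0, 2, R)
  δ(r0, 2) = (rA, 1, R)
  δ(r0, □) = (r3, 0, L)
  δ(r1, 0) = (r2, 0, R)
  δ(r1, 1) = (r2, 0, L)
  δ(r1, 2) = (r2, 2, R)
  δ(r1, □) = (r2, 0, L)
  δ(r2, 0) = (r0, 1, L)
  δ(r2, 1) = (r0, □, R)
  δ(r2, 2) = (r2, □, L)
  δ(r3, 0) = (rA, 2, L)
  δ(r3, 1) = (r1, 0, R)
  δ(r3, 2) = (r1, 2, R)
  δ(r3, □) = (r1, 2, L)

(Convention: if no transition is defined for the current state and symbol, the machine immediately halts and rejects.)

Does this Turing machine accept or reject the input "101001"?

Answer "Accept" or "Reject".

Execution trace:
Initial: [r0]101001
Step 1: δ(r0, 1) = (r0, 2, R) → 2[r0]01001
Step 2: δ(r0, 0) = (r2, 2, L) → [r2]221001
Step 3: δ(r2, 2) = (r2, □, L) → [r2]□□21001

No transition is defined for δ(r2, □). By convention the machine halts and rejects.

Answer: Reject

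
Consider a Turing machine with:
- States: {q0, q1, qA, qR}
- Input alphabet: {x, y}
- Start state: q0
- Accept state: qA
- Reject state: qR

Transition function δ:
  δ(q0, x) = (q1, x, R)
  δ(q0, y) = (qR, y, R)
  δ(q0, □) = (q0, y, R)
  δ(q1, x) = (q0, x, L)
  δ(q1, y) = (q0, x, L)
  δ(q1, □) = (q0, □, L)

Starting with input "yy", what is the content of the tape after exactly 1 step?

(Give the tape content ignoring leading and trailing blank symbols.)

Execution trace:
Initial: [q0]yy
Step 1: δ(q0, y) = (qR, y, R) → y[qR]y

The machine reaches the reject state qR and halts.

After 1 step, the tape (ignoring leading/trailing blanks) is: yy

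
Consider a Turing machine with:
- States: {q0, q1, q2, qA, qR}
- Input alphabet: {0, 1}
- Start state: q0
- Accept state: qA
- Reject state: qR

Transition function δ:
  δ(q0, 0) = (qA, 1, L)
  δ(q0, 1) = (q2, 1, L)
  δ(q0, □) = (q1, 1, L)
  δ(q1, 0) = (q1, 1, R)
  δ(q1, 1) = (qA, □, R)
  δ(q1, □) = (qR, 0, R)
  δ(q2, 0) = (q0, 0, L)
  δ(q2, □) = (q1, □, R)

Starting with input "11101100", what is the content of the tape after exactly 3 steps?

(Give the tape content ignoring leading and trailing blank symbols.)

Execution trace:
Initial: [q0]11101100
Step 1: δ(q0, 1) = (q2, 1, L) → [q2]□11101100
Step 2: δ(q2, □) = (q1, □, R) → □[q1]11101100
Step 3: δ(q1, 1) = (qA, □, R) → □□[qA]1101100

The machine reaches the accept state qA and halts.

After 3 steps, the tape (ignoring leading/trailing blanks) is: 1101100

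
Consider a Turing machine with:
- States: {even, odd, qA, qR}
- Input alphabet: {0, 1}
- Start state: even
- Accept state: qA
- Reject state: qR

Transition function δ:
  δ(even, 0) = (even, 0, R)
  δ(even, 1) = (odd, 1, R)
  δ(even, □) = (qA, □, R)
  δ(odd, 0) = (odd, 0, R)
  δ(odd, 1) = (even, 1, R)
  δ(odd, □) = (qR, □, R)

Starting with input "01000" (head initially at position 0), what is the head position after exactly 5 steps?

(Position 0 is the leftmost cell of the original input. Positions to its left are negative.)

Execution trace (head position shown):
Step 0: [even]01000  (head at position 0)
Step 1: move right → 0[even]1000  (head at position 1)
Step 2: move right → 01[odd]000  (head at position 2)
Step 3: move right → 010[odd]00  (head at position 3)
Step 4: move right → 0100[odd]0  (head at position 4)
Step 5: move right → 01000[odd]□  (head at position 5)

After 5 steps, the head is at position 5.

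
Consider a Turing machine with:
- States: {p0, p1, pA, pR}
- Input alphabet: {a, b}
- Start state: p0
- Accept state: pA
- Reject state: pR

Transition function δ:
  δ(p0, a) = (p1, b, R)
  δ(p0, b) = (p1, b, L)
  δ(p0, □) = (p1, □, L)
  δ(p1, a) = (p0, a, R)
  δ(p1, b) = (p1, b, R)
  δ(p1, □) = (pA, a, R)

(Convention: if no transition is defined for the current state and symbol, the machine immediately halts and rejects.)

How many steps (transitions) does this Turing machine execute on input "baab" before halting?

Execution trace:
Initial: [p0]baab
Step 1: δ(p0, b) = (p1, b, L) → [p1]□baab
Step 2: δ(p1, □) = (pA, a, R) → a[pA]baab

The machine reaches the accept state pA and halts.

The machine executed 2 steps before halting.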